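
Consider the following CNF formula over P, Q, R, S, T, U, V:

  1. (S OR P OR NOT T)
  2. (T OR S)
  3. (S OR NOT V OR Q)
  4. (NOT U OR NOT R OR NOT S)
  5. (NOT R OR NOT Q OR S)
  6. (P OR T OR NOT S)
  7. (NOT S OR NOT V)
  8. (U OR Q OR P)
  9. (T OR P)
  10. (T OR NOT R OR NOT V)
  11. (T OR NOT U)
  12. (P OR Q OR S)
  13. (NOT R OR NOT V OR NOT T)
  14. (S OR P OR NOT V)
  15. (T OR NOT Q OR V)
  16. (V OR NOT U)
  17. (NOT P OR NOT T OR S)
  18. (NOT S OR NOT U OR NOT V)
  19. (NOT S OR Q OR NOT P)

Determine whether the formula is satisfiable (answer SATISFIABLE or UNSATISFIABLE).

SATISFIABLE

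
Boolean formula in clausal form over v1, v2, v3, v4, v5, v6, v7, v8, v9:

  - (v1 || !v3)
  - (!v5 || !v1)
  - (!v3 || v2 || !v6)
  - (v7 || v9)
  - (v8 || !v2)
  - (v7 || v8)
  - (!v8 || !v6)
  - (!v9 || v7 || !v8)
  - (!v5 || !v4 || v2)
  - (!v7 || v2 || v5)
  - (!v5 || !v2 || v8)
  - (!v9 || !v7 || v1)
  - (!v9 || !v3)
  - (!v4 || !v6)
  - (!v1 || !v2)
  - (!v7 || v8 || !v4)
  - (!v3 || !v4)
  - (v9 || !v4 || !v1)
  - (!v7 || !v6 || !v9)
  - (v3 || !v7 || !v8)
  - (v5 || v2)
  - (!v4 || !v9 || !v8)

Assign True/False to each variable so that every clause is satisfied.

v1=False, v2=False, v3=False, v4=False, v5=True, v6=False, v7=True, v8=False, v9=False

Check each clause:
  1. (!v3 || v1) — !v3 is true.
  2. (!v1 || !v5) — !v1 is true.
  3. (v2 || !v6 || !v3) — !v6 is true.
  4. (v9 || v7) — v7 is true.
  5. (v8 || !v2) — !v2 is true.
  6. (v8 || v7) — v7 is true.
  7. (!v6 || !v8) — !v8 is true.
  8. (v7 || !v9 || !v8) — !v8 is true.
  9. (!v5 || v2 || !v4) — !v4 is true.
  10. (v5 || !v7 || v2) — v5 is true.
  11. (v8 || !v2 || !v5) — !v2 is true.
  12. (v1 || !v9 || !v7) — !v9 is true.
  13. (!v9 || !v3) — !v3 is true.
  14. (!v6 || !v4) — !v6 is true.
  15. (!v1 || !v2) — !v1 is true.
  16. (!v4 || v8 || !v7) — !v4 is true.
  17. (!v3 || !v4) — !v4 is true.
  18. (!v1 || v9 || !v4) — !v4 is true.
  19. (!v9 || !v6 || !v7) — !v6 is true.
  20. (!v7 || v3 || !v8) — !v8 is true.
  21. (v2 || v5) — v5 is true.
  22. (!v8 || !v4 || !v9) — !v8 is true.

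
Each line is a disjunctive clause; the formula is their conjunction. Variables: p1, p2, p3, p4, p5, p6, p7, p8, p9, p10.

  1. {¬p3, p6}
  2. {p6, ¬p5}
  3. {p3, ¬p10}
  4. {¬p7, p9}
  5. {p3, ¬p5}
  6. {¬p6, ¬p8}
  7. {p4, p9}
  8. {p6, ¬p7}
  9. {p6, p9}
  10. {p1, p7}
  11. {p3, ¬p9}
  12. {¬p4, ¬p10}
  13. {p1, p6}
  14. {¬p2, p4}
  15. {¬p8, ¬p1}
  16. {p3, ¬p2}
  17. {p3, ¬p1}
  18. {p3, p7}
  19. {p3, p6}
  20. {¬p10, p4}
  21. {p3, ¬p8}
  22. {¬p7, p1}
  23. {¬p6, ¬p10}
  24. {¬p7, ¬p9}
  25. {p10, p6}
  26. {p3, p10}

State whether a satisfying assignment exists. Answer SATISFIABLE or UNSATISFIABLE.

Pure literal: p2 appears only negated; assign p2 = False.
Pure literal: p5 appears only negated; assign p5 = False.
Try p1 = True.
  then p8 is forced to False.
  then p3 is forced to True.
  then p6 is forced to True.
  then p10 is forced to False.
The remaining clauses are satisfied by p4 = True, p7 = False, p9 = False.
So p1 = True, p2 = False, p3 = True, p4 = True, p5 = False, p6 = True, p7 = False, p8 = False, p9 = False, p10 = False is a satisfying assignment.

SATISFIABLE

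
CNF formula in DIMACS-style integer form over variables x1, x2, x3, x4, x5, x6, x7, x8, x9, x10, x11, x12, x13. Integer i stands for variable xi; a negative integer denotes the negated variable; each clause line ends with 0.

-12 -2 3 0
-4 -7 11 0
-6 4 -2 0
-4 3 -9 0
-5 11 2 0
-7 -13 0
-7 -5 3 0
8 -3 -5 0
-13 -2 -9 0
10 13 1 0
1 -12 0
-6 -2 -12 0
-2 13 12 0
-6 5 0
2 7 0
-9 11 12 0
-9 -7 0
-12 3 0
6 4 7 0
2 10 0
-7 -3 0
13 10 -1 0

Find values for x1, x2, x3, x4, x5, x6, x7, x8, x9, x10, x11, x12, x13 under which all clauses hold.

x8 occurs only positively in the remaining clauses — set x8 = True.
Pure literal: x9 appears only negated; assign x9 = False.
Set x1 = True and propagate.
For the remaining variables, x2 = True, x3 = False, x4 = True, x5 = True, x6 = False, x7 = False, x10 = False, x11 = True, x12 = False, x13 = True works.

x1 = True, x2 = True, x3 = False, x4 = True, x5 = True, x6 = False, x7 = False, x8 = True, x9 = False, x10 = False, x11 = True, x12 = False, x13 = True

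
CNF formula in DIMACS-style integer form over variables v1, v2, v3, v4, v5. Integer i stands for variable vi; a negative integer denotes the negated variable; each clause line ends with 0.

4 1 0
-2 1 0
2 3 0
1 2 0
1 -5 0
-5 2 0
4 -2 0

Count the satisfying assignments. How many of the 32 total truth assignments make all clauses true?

6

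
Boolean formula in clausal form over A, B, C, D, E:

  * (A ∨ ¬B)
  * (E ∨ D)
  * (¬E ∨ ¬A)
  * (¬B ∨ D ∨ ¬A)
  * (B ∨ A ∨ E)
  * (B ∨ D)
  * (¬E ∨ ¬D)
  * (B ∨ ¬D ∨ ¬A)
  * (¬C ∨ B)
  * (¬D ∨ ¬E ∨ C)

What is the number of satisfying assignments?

2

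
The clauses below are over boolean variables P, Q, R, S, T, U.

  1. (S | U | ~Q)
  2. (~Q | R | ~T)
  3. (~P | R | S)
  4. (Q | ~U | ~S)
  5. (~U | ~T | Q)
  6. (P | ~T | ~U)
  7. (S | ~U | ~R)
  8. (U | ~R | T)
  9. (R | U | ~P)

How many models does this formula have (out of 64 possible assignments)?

18

Case analysis on U and R:
  U=T, R=T: remaining (P,Q,S,T) ∈ {(F,T,T,F); (T,T,T,F); (T,T,T,T)} — 3.
  U=T, R=F: remaining (P,Q,S,T) ∈ {(F,F,F,F); (F,T,F,F); (F,T,T,F); (T,T,T,F)} — 4.
  U=F, R=T: P free; 3 ways for (Q,S,T) × 2^1 = 6.
  U=F, R=F: 5 of the 16 assignments to (P,Q,S,T) work.
Total: 3 + 4 + 6 + 5 = 18.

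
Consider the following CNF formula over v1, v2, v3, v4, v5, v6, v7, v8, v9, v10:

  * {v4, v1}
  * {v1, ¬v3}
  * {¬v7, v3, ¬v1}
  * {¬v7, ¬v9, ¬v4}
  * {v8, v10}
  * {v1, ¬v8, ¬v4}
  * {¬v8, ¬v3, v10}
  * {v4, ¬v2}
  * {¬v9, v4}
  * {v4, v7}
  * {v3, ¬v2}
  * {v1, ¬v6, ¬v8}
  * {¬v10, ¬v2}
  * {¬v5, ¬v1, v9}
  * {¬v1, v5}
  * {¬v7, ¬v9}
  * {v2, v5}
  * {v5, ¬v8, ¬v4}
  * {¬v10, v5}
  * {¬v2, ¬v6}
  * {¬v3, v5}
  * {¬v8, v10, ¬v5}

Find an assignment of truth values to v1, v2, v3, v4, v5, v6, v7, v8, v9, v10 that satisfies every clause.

v6 occurs only negated in the remaining clauses — set v6 = False.
Branch on v1: take v1 = False.
  then v4 is forced to True.
  then v3 is forced to False.
  then v8 is forced to False.
  then v10 is forced to True.
  then v2 is forced to False.
  then v5 is forced to True.
For the remaining variables, v7 = False, v9 = False works.
Check each clause:
  1. {v1, v4} — v4 is true.
  2. {v1, ¬v3} — ¬v3 is true.
  3. {v3, ¬v7, ¬v1} — ¬v7 is true.
  4. {¬v9, ¬v7, ¬v4} — ¬v7 is true.
  5. {v8, v10} — v10 is true.
  6. {¬v4, ¬v8, v1} — ¬v8 is true.
  7. {v10, ¬v3, ¬v8} — ¬v8 is true.
  8. {v4, ¬v2} — v4 is true.
  9. {v4, ¬v9} — v4 is true.
  10. {v4, v7} — v4 is true.
  11. {¬v2, v3} — ¬v2 is true.
  12. {v1, ¬v6, ¬v8} — ¬v8 is true.
  13. {¬v10, ¬v2} — ¬v2 is true.
  14. {v9, ¬v1, ¬v5} — ¬v1 is true.
  15. {v5, ¬v1} — v5 is true.
  16. {¬v9, ¬v7} — ¬v7 is true.
  17. {v2, v5} — v5 is true.
  18. {v5, ¬v4, ¬v8} — ¬v8 is true.
  19. {¬v10, v5} — v5 is true.
  20. {¬v2, ¬v6} — ¬v6 is true.
  21. {v5, ¬v3} — ¬v3 is true.
  22. {v10, ¬v5, ¬v8} — ¬v8 is true.

v1=False, v2=False, v3=False, v4=True, v5=True, v6=False, v7=False, v8=False, v9=False, v10=True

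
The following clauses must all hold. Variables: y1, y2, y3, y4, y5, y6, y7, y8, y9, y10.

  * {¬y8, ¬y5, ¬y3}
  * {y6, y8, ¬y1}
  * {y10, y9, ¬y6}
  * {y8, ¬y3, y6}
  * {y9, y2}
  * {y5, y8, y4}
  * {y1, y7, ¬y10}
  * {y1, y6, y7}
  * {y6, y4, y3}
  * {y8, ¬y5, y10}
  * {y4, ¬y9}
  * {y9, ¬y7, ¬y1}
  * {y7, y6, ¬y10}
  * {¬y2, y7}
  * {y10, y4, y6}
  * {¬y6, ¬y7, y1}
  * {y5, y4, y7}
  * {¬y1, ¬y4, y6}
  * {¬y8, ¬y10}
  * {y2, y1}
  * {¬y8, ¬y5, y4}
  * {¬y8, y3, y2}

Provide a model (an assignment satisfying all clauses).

y1=F, y2=T, y3=F, y4=T, y5=T, y6=F, y7=T, y8=F, y9=F, y10=T

Branch on y1: take y1 = False.
  then y2 is forced to True.
  then y7 is forced to True.
  then y6 is forced to False.
Branch on y3: take y3 = False.
  then y4 is forced to True.
The remaining clauses are satisfied by y5 = True, y8 = False, y9 = False, y10 = True.
Every clause has at least one true literal under this assignment.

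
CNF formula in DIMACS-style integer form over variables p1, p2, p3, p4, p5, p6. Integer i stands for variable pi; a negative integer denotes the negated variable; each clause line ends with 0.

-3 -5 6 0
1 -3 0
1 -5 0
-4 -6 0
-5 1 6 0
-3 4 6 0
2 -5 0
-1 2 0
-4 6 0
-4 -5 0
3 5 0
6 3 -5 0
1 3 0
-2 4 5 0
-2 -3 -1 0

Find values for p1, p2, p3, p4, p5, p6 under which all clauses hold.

p1 = T  p2 = T  p3 = F  p4 = F  p5 = T  p6 = T

Check each clause:
  1. (p6 OR NOT p5 OR NOT p3) — NOT p3 is true.
  2. (NOT p3 OR p1) — p1 is true.
  3. (NOT p5 OR p1) — p1 is true.
  4. (NOT p4 OR NOT p6) — NOT p4 is true.
  5. (NOT p5 OR p1 OR p6) — p1 is true.
  6. (NOT p3 OR p6 OR p4) — NOT p3 is true.
  7. (NOT p5 OR p2) — p2 is true.
  8. (p2 OR NOT p1) — p2 is true.
  9. (NOT p4 OR p6) — NOT p4 is true.
  10. (NOT p4 OR NOT p5) — NOT p4 is true.
  11. (p5 OR p3) — p5 is true.
  12. (p3 OR NOT p5 OR p6) — p6 is true.
  13. (p1 OR p3) — p1 is true.
  14. (p4 OR NOT p2 OR p5) — p5 is true.
  15. (NOT p1 OR NOT p3 OR NOT p2) — NOT p3 is true.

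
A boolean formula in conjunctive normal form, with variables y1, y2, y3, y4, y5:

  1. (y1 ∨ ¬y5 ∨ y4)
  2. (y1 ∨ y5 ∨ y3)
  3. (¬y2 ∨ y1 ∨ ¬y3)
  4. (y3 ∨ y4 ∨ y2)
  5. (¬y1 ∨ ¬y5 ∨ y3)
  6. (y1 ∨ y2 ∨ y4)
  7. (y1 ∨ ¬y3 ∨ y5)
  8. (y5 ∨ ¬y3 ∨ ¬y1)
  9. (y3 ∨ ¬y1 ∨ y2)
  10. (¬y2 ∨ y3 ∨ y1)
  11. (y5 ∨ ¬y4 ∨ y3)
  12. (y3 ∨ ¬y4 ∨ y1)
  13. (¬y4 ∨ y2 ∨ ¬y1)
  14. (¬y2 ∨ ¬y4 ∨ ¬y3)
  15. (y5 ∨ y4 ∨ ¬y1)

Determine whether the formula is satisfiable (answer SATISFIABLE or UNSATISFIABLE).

Branch on y1: take y1 = False.
The remaining clauses are satisfied by y2 = False, y3 = True, y4 = True, y5 = True.
So y1 = False, y2 = False, y3 = True, y4 = True, y5 = True is a satisfying assignment.

SATISFIABLE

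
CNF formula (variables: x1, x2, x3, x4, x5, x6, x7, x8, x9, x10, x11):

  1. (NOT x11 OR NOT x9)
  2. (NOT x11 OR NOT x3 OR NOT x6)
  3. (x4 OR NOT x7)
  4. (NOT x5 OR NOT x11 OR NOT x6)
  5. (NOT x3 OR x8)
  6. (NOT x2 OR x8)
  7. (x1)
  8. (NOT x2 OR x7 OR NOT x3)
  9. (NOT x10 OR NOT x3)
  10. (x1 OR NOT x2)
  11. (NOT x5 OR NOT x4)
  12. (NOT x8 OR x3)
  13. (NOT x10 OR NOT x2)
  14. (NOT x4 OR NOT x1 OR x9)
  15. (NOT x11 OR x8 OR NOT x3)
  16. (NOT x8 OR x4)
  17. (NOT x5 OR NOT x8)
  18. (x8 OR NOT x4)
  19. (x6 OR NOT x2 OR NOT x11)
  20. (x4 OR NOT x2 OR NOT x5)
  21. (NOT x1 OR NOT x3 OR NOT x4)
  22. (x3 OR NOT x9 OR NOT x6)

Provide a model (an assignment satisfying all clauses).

x1=T  x2=F  x3=F  x4=F  x5=F  x6=T  x7=F  x8=F  x9=F  x10=F  x11=T

(x1) is a unit clause, so x1 = True.
x2 occurs only negated in the remaining clauses — set x2 = False.
x5 occurs only negated in the remaining clauses — set x5 = False.
Set x3 = False and propagate.
  then x8 is forced to False.
  then x4 is forced to False.
  then x7 is forced to False.
The remaining clauses are satisfied by x6 = True, x9 = False, x10 = False, x11 = True.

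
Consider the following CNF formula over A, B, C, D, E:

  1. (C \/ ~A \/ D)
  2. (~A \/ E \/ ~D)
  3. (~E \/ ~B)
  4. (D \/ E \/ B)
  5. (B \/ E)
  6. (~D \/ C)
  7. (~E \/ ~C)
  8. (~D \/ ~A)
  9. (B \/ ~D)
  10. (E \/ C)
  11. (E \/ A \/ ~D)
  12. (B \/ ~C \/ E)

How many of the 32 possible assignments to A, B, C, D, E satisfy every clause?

3

The models are:
  A=0 B=0 C=0 D=0 E=1
  A=0 B=1 C=1 D=0 E=0
  A=1 B=1 C=1 D=0 E=0
Count: 3.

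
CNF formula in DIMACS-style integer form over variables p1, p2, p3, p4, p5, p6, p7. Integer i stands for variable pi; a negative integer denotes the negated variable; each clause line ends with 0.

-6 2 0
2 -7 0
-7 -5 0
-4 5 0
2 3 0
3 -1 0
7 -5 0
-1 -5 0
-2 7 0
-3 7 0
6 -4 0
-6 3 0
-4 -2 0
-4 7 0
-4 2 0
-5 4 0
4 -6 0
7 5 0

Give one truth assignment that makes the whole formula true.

p1=T, p2=T, p3=T, p4=F, p5=F, p6=F, p7=T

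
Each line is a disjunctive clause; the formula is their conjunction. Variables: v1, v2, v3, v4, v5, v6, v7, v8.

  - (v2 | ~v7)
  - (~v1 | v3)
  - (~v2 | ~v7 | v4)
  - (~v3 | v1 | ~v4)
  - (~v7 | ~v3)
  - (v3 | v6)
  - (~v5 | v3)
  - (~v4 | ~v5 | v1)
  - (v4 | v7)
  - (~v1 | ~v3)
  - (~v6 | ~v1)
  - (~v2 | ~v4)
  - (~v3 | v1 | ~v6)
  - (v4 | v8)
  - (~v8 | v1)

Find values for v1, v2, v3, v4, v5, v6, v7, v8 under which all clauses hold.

v5 occurs only negated in the remaining clauses — set v5 = False.
Try v1 = False.
  then v8 is forced to False.
  then v4 is forced to True.
  then v3 is forced to False.
  then v6 is forced to True.
  then v2 is forced to False.
  then v7 is forced to False.
Every clause has at least one true literal under this assignment.

v1=0, v2=0, v3=0, v4=1, v5=0, v6=1, v7=0, v8=0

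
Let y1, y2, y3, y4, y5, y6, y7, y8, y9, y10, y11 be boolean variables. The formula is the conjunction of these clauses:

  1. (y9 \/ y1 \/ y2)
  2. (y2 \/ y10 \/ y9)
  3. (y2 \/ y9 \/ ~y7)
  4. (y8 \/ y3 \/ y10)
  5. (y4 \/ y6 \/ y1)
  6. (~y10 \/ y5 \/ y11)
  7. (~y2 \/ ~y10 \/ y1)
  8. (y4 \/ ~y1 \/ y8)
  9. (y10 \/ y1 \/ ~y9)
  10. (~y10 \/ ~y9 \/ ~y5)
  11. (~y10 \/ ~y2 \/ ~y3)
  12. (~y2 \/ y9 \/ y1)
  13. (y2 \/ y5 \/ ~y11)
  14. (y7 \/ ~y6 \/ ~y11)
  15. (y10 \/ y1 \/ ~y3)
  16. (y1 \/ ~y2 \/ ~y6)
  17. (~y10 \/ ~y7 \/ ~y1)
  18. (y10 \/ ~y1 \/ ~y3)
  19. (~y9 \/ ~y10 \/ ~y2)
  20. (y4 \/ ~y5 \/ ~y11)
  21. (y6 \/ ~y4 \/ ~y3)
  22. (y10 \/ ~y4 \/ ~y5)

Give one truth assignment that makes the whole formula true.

y1 = 1, y2 = 1, y3 = 0, y4 = 0, y5 = 0, y6 = 0, y7 = 1, y8 = 1, y9 = 0, y10 = 0, y11 = 0

Pure literal: y8 appears only positively; assign y8 = True.
Branch on y1: take y1 = True.
The remaining clauses are satisfied by y2 = True, y3 = False, y4 = False, y5 = False, y6 = False, y7 = True, y9 = False, y10 = False, y11 = False.
Every clause has at least one true literal under this assignment.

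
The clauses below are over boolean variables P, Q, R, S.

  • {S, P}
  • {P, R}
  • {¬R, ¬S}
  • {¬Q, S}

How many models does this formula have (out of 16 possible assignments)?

4

The models are:
  P=1 Q=0 R=0 S=0
  P=1 Q=0 R=0 S=1
  P=1 Q=0 R=1 S=0
  P=1 Q=1 R=0 S=1
That's 4 in total.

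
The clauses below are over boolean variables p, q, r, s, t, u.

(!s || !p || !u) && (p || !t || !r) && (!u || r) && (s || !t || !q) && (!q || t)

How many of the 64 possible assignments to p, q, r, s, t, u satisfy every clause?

Split on t, then p.
  t=T, p=T: 7 of the 16 assignments to (q,r,s,u) work.
  t=T, p=F: remaining (q,r,s,u) ∈ {(F,F,F,F); (F,F,T,F); (T,F,T,F)} — 3.
  t=F, p=T: 5 of the 16 assignments to (q,r,s,u) work.
  t=F, p=F: s free; 3 ways for (q,r,u) × 2^1 = 6.
Total: 7 + 3 + 5 + 6 = 21.

21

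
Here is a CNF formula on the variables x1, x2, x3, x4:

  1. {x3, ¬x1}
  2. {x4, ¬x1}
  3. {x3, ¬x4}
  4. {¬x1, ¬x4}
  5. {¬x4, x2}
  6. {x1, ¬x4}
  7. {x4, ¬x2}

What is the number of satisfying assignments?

2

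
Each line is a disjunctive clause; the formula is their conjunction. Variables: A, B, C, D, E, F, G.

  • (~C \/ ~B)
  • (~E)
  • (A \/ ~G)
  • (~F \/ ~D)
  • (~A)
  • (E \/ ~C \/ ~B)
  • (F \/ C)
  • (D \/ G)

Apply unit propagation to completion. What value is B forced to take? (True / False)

False

Unit clause (~E) sets E = False.
Unit clause (~A) sets A = False.
(A \/ ~G) with A = False leaves only ~G, so G = False.
From (D \/ G) and G = False: D = True.
From (~F \/ ~D) and D = True: F = False.
In (C \/ F), F is now false; C must hold, so C = True.
From (~B \/ ~C) and C = True: B = False.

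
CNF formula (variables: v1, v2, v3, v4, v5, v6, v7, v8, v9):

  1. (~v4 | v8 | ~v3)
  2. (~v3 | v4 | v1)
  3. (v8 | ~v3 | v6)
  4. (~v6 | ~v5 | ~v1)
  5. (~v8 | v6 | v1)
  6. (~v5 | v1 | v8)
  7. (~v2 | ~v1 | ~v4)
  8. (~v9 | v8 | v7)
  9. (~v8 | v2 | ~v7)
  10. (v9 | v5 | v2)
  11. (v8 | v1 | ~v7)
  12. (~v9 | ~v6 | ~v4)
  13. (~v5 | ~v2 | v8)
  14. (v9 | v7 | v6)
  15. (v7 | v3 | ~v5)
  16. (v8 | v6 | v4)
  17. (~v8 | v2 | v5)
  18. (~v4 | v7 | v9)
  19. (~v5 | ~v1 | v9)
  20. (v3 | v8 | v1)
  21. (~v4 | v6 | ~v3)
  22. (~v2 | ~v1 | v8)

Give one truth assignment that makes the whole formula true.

v1 = F, v2 = T, v3 = F, v4 = F, v5 = F, v6 = T, v7 = F, v8 = T, v9 = F

Try v1 = False.
Set v2 = True and propagate.
Set v3 = False and propagate.
  then v8 is forced to True.
  then v6 is forced to True.
The remaining clauses are satisfied by v4 = False, v5 = False, v7 = False, v9 = False.
Every clause has at least one true literal under this assignment.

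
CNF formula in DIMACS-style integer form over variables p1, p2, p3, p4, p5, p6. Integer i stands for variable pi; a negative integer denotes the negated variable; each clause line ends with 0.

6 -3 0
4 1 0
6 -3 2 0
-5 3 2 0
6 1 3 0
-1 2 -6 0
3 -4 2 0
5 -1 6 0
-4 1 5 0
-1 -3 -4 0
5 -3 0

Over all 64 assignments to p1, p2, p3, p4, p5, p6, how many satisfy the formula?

10

Split on p3, then p1.
  p3=T, p1=T: remaining (p2,p4,p5,p6) ∈ {(T,F,T,T)} — 1.
  p3=T, p1=F: remaining (p2,p4,p5,p6) ∈ {(F,T,T,T); (T,T,T,T)} — 2.
  p3=F, p1=T: p4 free; 3 ways for (p2,p5,p6) × 2^1 = 6.
  p3=F, p1=F: remaining (p2,p4,p5,p6) ∈ {(T,T,T,T)} — 1.
Total: 1 + 2 + 6 + 1 = 10.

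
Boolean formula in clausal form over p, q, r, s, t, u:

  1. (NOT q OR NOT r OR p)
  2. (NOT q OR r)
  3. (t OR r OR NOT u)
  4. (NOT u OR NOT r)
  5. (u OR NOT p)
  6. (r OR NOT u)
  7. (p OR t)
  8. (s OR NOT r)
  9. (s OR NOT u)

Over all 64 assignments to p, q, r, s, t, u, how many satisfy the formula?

The models are:
  p=F q=F r=F s=F t=T u=F
  p=F q=F r=F s=T t=T u=F
  p=F q=F r=T s=T t=T u=F
That's 3 in total.

3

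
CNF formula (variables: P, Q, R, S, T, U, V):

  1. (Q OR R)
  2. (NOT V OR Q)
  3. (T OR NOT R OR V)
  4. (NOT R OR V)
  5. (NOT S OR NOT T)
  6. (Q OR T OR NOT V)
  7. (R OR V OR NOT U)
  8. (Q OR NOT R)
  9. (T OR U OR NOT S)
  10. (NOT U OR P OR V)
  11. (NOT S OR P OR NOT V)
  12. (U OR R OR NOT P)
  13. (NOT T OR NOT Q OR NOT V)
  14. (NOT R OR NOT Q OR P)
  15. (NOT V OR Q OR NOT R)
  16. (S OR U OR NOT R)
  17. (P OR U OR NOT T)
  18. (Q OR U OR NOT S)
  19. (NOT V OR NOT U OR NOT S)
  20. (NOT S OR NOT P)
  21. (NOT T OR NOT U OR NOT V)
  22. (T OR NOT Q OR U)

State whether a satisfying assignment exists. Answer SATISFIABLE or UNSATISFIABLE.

Try P = True.
  then S is forced to False.
The remaining clauses are satisfied by Q = True, R = False, T = False, U = True, V = True.
So P=T, Q=T, R=F, S=F, T=F, U=T, V=T is a satisfying assignment.

SATISFIABLE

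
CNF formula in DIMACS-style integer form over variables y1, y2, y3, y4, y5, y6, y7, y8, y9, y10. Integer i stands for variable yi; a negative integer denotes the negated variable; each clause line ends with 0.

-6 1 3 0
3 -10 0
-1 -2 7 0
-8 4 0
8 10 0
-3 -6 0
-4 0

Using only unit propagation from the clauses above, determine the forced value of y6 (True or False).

(~y4) is a unit clause: y4 = False.
(y4 \/ ~y8): since y4 = False, the clause reduces to (~y8). y8 = False.
From (y10 \/ y8) and y8 = False: y10 = True.
From (~y10 \/ y3) and y10 = True: y3 = True.
(~y3 \/ ~y6): since y3 = True, the clause reduces to (~y6). y6 = False.

False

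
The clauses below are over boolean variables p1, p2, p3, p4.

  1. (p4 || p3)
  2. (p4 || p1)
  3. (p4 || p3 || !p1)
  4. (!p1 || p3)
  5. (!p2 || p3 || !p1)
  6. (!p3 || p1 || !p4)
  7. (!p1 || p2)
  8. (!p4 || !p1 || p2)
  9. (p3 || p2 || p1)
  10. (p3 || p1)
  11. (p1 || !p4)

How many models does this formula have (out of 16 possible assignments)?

Satisfying assignments:
  p1=1 p2=1 p3=1 p4=0
  p1=1 p2=1 p3=1 p4=1
That's 2 in total.

2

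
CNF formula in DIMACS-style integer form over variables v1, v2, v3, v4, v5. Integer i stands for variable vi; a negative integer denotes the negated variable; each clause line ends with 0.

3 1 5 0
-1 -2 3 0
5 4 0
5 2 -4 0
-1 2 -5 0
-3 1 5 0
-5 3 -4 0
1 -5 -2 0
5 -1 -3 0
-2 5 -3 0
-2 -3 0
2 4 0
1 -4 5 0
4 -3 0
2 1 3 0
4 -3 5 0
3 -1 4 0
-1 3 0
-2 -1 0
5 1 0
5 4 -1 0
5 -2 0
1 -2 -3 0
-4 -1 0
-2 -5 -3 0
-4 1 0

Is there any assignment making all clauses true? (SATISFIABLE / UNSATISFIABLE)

v1 = True:
  propagation gives v3=True, v5=True, v2=True; an empty clause results — contradiction.
v1 = False:
  propagation gives v5=True, v2=False, v4=True; an empty clause results — contradiction.
Every branch closes, so no satisfying assignment exists.

UNSATISFIABLE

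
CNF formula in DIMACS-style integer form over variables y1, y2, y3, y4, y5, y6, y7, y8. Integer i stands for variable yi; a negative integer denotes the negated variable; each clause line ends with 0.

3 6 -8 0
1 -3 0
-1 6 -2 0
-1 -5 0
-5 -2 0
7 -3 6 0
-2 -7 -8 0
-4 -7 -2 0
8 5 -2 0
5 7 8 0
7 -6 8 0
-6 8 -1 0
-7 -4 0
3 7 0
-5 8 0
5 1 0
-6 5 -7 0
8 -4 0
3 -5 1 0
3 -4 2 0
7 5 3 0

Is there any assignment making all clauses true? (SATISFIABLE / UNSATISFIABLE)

SATISFIABLE

y4 occurs only negated in the remaining clauses — set y4 = False.
Set y1 = True and propagate.
  then y5 is forced to False.
For the remaining variables, y2 = False, y3 = True, y6 = True, y7 = False, y8 = True works.
Every clause has at least one true literal under this assignment.
So y1=T  y2=F  y3=T  y4=F  y5=F  y6=T  y7=F  y8=T is a satisfying assignment.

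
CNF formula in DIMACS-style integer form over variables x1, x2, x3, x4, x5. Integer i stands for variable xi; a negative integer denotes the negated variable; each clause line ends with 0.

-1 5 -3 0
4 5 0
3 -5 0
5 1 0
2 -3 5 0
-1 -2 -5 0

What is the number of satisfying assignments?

Split on x5, then x1.
  x5=1, x1=1: remaining (x2,x3,x4) ∈ {(0,1,0); (0,1,1)} — 2.
  x5=1, x1=0: remaining (x2,x3,x4) ∈ {(0,1,0); (0,1,1); (1,1,0); (1,1,1)} — 4.
  x5=0, x1=1: remaining (x2,x3,x4) ∈ {(0,0,1); (1,0,1)} — 2.
  x5=0, x1=0: a clause becomes empty — 0.
Total: 2 + 4 + 2 + 0 = 8.

8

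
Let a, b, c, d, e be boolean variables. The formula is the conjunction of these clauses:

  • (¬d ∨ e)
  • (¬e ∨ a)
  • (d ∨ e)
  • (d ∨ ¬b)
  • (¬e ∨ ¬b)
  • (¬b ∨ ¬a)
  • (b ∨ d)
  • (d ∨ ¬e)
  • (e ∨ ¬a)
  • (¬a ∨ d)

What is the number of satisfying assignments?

Satisfying assignments:
  a=T b=F c=F d=T e=T
  a=T b=F c=T d=T e=T
Count: 2.

2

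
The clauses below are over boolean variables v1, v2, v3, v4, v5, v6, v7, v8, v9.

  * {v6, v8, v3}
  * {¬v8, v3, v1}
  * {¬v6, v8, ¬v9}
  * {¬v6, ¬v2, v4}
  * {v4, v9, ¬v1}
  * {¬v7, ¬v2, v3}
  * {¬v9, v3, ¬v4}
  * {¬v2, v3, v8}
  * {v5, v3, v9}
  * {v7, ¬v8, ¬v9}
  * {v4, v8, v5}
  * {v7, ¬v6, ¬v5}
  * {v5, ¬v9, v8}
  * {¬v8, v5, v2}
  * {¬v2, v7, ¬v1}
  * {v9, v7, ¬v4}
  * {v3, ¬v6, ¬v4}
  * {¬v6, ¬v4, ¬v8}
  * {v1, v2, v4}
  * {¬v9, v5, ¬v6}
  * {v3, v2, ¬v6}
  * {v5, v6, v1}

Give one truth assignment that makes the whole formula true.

v1 = True, v2 = False, v3 = True, v4 = True, v5 = True, v6 = False, v7 = True, v8 = True, v9 = False

Pure literal: v3 appears only positively; assign v3 = True.
Try v1 = True.
Try v2 = False.
Branch on v4: take v4 = True.
The remaining clauses are satisfied by v5 = True, v6 = False, v7 = True, v8 = True, v9 = False.
Every clause has at least one true literal under this assignment.
Check each clause:
  1. {v6, v8, v3} — v8 is true.
  2. {v3, v1, ¬v8} — v1 is true.
  3. {¬v6, ¬v9, v8} — v8 is true.
  4. {v4, ¬v2, ¬v6} — ¬v6 is true.
  5. {v4, ¬v1, v9} — v4 is true.
  6. {¬v2, v3, ¬v7} — v3 is true.
  7. {¬v9, ¬v4, v3} — v3 is true.
  8. {v8, v3, ¬v2} — v8 is true.
  9. {v3, v9, v5} — v3 is true.
  10. {¬v9, v7, ¬v8} — ¬v9 is true.
  11. {v4, v5, v8} — v8 is true.
  12. {v7, ¬v5, ¬v6} — ¬v6 is true.
  13. {v5, v8, ¬v9} — v8 is true.
  14. {¬v8, v2, v5} — v5 is true.
  15. {¬v1, v7, ¬v2} — ¬v2 is true.
  16. {¬v4, v7, v9} — v7 is true.
  17. {¬v6, v3, ¬v4} — ¬v6 is true.
  18. {¬v8, ¬v4, ¬v6} — ¬v6 is true.
  19. {v4, v1, v2} — v1 is true.
  20. {¬v9, ¬v6, v5} — ¬v6 is true.
  21. {v2, v3, ¬v6} — v3 is true.
  22. {v1, v6, v5} — v1 is true.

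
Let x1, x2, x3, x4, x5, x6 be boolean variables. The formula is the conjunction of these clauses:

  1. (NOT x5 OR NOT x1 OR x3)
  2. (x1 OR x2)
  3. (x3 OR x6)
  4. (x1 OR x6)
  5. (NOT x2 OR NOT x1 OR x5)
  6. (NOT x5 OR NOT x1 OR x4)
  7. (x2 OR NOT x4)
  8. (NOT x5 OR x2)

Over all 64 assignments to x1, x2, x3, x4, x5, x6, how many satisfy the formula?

Split on x1, then x2.
  x1=T, x2=T: remaining (x3,x4,x5,x6) ∈ {(T,T,T,F); (T,T,T,T)} — 2.
  x1=T, x2=F: remaining (x3,x4,x5,x6) ∈ {(F,F,F,T); (T,F,F,F); (T,F,F,T)} — 3.
  x1=F, x2=T: forces x6=T; x3, x4, x5 free → 2^3 = 8.
  x1=F, x2=F: a clause becomes empty — 0.
Total: 2 + 3 + 8 + 0 = 13.

13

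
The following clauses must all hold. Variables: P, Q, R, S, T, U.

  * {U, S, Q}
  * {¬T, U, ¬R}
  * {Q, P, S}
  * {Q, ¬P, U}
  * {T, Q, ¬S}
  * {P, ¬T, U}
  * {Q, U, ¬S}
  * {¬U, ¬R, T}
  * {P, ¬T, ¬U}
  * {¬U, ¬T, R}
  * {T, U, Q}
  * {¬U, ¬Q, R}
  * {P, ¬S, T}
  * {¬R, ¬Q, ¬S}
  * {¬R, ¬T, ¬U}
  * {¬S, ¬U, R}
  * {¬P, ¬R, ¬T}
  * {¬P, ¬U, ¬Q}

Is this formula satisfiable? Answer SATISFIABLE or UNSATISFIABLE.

Try P = False.
Try Q = True.
Try R = False.
  then U is forced to False.
  then T is forced to False.
  then S is forced to False.
So P=False, Q=True, R=False, S=False, T=False, U=False is a satisfying assignment.

SATISFIABLE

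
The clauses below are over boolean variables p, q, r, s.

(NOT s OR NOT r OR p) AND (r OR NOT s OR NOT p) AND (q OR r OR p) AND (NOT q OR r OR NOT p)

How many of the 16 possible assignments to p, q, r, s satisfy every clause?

9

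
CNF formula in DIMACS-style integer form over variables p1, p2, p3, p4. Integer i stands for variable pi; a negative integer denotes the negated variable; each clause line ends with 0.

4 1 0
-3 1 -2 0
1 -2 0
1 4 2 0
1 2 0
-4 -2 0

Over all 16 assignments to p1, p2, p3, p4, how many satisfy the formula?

The models are:
  p1=T p2=F p3=F p4=F
  p1=T p2=F p3=F p4=T
  p1=T p2=F p3=T p4=F
  p1=T p2=F p3=T p4=T
  p1=T p2=T p3=F p4=F
  p1=T p2=T p3=T p4=F
That's 6 in total.

6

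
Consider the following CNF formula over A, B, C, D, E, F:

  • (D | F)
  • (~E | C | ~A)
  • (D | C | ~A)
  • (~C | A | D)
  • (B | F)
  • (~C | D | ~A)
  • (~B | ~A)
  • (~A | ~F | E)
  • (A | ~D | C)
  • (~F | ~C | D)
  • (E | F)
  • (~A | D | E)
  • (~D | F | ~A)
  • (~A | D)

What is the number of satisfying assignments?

10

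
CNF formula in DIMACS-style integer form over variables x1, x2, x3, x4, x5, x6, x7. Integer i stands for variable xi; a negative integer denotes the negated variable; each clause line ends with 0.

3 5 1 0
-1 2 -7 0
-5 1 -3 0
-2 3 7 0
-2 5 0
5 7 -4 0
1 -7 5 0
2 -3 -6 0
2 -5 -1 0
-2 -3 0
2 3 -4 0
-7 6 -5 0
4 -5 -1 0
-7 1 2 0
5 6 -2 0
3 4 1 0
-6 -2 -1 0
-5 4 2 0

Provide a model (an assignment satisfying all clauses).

x1 = T, x2 = F, x3 = T, x4 = F, x5 = F, x6 = F, x7 = F

Set x1 = True and propagate.
Try x2 = False.
  then x7 is forced to False.
  then x5 is forced to False.
  then x4 is forced to False.
Set x3 = True and propagate.
  then x6 is forced to False.
Check each clause:
  1. (x1 \/ x3 \/ x5) — x1 is true.
  2. (~x7 \/ ~x1 \/ x2) — ~x7 is true.
  3. (x1 \/ ~x5 \/ ~x3) — x1 is true.
  4. (x7 \/ ~x2 \/ x3) — x3 is true.
  5. (x5 \/ ~x2) — ~x2 is true.
  6. (x7 \/ x5 \/ ~x4) — ~x4 is true.
  7. (~x7 \/ x5 \/ x1) — ~x7 is true.
  8. (x2 \/ ~x6 \/ ~x3) — ~x6 is true.
  9. (~x5 \/ x2 \/ ~x1) — ~x5 is true.
  10. (~x3 \/ ~x2) — ~x2 is true.
  11. (x2 \/ x3 \/ ~x4) — x3 is true.
  12. (~x7 \/ ~x5 \/ x6) — ~x7 is true.
  13. (~x5 \/ ~x1 \/ x4) — ~x5 is true.
  14. (x1 \/ ~x7 \/ x2) — ~x7 is true.
  15. (x6 \/ ~x2 \/ x5) — ~x2 is true.
  16. (x4 \/ x3 \/ x1) — x1 is true.
  17. (~x1 \/ ~x6 \/ ~x2) — ~x6 is true.
  18. (x4 \/ x2 \/ ~x5) — ~x5 is true.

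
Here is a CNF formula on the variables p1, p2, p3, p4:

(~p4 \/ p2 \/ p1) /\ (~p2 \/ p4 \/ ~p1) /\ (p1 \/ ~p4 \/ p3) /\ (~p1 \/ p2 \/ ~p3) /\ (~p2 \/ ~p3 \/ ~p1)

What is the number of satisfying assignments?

8

Satisfying assignments:
  p1=0 p2=0 p3=0 p4=0
  p1=0 p2=0 p3=1 p4=0
  p1=0 p2=1 p3=0 p4=0
  p1=0 p2=1 p3=1 p4=0
  p1=0 p2=1 p3=1 p4=1
  p1=1 p2=0 p3=0 p4=0
  p1=1 p2=0 p3=0 p4=1
  p1=1 p2=1 p3=0 p4=1
Count: 8.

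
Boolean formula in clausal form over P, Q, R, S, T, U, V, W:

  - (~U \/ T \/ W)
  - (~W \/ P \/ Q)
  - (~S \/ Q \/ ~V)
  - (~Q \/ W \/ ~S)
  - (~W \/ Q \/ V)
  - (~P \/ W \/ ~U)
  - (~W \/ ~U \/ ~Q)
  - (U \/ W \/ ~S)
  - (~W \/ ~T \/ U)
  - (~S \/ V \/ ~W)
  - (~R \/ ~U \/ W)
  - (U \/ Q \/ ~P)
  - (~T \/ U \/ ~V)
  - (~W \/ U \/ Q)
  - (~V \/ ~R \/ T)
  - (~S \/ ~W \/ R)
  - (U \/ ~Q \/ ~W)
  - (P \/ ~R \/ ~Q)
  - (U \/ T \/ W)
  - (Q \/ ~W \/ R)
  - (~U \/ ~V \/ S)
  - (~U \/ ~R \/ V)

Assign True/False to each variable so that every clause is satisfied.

P=False  Q=True  R=False  S=False  T=True  U=False  V=False  W=False

Try P = False.
For the remaining variables, Q = True, R = False, S = False, T = True, U = False, V = False, W = False works.
Every clause has at least one true literal under this assignment.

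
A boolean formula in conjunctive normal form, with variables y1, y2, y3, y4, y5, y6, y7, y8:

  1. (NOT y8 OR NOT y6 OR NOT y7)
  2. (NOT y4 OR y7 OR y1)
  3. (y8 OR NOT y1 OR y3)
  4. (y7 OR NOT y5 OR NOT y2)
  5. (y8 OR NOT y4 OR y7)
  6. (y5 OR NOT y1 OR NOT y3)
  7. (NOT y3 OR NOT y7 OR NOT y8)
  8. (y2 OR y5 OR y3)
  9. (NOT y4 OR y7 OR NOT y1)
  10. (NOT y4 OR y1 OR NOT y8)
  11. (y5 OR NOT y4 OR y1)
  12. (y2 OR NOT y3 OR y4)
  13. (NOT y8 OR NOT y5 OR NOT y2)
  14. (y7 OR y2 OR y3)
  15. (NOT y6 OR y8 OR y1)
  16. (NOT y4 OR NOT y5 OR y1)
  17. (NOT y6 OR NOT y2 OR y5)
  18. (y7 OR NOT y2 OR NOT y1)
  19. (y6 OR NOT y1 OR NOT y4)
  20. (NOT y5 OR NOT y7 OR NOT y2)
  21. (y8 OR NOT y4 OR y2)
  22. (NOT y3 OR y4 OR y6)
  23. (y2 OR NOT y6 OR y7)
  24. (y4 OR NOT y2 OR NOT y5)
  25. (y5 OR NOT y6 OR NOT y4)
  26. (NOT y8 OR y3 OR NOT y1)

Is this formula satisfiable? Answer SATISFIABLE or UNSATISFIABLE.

SATISFIABLE

Branch on y1: take y1 = False.
Branch on y2: take y2 = True.
Set y3 = False and propagate.
The remaining clauses are satisfied by y4 = False, y5 = False, y6 = False, y7 = False, y8 = False.
So y1 = 0, y2 = 1, y3 = 0, y4 = 0, y5 = 0, y6 = 0, y7 = 0, y8 = 0 is a satisfying assignment.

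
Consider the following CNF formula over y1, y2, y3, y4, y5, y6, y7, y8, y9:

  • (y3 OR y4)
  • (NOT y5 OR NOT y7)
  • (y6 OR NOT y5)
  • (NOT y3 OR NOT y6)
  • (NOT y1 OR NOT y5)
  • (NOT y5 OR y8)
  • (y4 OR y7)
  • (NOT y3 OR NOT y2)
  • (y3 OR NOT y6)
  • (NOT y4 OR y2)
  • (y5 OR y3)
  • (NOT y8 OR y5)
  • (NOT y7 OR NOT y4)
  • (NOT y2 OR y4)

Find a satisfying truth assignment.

y1=T, y2=F, y3=T, y4=F, y5=F, y6=F, y7=T, y8=F, y9=F

Branch on y1: take y1 = True.
  then y5 is forced to False.
  then y3 is forced to True.
  then y6 is forced to False.
  then y2 is forced to False.
  then y4 is forced to False.
  then y7 is forced to True.
  then y8 is forced to False.
y9 is now unconstrained; take y9 = False.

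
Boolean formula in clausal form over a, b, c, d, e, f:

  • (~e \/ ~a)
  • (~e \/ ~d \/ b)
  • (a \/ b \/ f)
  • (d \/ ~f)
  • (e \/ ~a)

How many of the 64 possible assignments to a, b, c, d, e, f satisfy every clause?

Split on a, then e.
  a=1, e=1: a clause becomes empty — 0.
  a=1, e=0: a clause becomes empty — 0.
  a=0, e=1: c free; 3 ways for (b,d,f) × 2^1 = 6.
  a=0, e=0: c free; 4 ways for (b,d,f) × 2^1 = 8.
Total: 0 + 0 + 6 + 8 = 14.

14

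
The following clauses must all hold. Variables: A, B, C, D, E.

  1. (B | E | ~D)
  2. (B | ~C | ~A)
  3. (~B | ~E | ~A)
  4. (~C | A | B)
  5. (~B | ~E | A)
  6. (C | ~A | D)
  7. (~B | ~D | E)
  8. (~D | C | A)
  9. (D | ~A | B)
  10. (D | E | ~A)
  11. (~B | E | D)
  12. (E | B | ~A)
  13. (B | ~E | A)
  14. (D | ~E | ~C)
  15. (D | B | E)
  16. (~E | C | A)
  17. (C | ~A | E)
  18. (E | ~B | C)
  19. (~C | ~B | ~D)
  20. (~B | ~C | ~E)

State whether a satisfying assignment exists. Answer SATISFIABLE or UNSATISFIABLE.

SATISFIABLE

Set A = True and propagate.
The remaining clauses are satisfied by B = False, C = False, D = True, E = True.
Every clause has at least one true literal under this assignment.
So A=T  B=F  C=F  D=T  E=T is a satisfying assignment.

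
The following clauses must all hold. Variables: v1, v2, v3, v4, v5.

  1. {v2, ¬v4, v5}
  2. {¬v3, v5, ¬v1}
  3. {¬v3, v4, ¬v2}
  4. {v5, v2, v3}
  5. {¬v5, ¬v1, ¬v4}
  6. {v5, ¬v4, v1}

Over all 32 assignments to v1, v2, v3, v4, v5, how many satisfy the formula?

14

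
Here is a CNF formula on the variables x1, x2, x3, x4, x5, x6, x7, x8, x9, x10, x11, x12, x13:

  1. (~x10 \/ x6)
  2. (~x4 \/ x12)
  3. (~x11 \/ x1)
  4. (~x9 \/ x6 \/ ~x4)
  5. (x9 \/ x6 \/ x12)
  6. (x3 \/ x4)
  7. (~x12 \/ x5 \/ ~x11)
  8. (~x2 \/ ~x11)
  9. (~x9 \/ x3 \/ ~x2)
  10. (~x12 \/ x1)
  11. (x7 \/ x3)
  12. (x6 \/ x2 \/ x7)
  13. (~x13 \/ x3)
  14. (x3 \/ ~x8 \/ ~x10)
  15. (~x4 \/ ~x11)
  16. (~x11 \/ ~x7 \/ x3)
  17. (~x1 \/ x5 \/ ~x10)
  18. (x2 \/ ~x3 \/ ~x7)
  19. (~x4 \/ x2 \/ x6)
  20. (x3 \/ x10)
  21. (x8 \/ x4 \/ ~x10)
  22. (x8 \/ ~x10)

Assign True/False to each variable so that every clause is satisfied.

x1 = F  x2 = T  x3 = T  x4 = F  x5 = T  x6 = F  x7 = F  x8 = F  x9 = T  x10 = F  x11 = F  x12 = F  x13 = T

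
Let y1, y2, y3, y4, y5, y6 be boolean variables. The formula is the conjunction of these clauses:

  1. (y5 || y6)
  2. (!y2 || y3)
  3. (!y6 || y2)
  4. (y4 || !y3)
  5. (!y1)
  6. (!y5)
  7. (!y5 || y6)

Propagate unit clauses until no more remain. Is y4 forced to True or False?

(!y1) stands alone — y1 = False.
Unit clause (!y5) sets y5 = False.
In (y5 || y6), y5 is now false; y6 must hold, so y6 = True.
In (!y6 || y2), !y6 is now false; y2 must hold, so y2 = True.
From (!y2 || y3) and y2 = True: y3 = True.
(y4 || !y3): since y3 = True, the clause reduces to (y4). y4 = True.

True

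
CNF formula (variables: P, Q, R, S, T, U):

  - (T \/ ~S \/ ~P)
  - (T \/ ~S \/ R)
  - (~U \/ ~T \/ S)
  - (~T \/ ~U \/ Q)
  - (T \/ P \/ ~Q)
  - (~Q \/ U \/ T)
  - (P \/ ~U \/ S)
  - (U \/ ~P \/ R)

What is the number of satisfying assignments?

Case analysis on T and U:
  T=1, U=1: remaining (P,Q,R,S) ∈ {(0,1,0,1); (0,1,1,1); (1,1,0,1); (1,1,1,1)} — 4.
  T=1, U=0: Q, S free; 3 ways for (P,R) × 2^2 = 12.
  T=0, U=1: 5 of the 16 assignments to (P,Q,R,S) work.
  T=0, U=0: remaining (P,Q,R,S) ∈ {(0,0,0,0); (0,0,1,0); (0,0,1,1); (1,0,1,0)} — 4.
Total: 4 + 12 + 5 + 4 = 25.

25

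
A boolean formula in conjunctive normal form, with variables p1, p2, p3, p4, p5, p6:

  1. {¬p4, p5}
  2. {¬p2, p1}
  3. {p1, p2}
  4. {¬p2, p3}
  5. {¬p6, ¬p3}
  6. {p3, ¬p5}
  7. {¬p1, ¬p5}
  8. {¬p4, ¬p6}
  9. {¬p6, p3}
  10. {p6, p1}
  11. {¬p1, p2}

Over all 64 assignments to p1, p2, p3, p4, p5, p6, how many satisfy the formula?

Satisfying assignments:
  p1=T p2=T p3=T p4=F p5=F p6=F
Count: 1.

1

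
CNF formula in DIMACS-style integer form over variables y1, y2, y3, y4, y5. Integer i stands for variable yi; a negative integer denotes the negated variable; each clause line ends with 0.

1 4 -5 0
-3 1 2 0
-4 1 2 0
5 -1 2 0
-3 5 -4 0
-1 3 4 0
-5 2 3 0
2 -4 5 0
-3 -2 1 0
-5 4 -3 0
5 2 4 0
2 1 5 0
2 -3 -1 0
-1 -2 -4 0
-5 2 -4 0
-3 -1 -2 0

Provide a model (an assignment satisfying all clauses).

Branch on y1: take y1 = False.
Set y2 = True and propagate.
  then y3 is forced to False.
Try y4 = True.
y5 is now unconstrained; take y5 = False.

y1 = F  y2 = T  y3 = F  y4 = T  y5 = F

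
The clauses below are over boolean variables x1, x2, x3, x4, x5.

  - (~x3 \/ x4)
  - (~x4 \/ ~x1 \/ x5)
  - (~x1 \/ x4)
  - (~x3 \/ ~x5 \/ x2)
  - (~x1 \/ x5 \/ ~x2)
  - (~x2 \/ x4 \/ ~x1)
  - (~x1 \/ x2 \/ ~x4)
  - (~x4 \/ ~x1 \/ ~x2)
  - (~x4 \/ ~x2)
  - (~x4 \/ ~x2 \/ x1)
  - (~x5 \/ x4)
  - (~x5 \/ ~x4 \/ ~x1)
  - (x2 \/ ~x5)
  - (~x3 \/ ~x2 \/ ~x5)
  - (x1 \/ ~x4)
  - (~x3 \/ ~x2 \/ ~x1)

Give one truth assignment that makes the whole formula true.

Pure literal: x3 appears only negated; assign x3 = False.
Try x1 = False.
  then x4 is forced to False.
  then x5 is forced to False.
x2 is now unconstrained; take x2 = True.
Every clause has at least one true literal under this assignment.

x1=False, x2=True, x3=False, x4=False, x5=False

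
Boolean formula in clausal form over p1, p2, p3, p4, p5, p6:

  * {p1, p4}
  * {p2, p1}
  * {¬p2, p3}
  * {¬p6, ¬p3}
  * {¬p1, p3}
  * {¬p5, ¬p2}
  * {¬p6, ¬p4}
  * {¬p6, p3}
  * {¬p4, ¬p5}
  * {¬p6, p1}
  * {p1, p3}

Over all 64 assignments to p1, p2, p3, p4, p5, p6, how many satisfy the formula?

6

The models are:
  p1=0 p2=1 p3=1 p4=1 p5=0 p6=0
  p1=1 p2=0 p3=1 p4=0 p5=0 p6=0
  p1=1 p2=0 p3=1 p4=0 p5=1 p6=0
  p1=1 p2=0 p3=1 p4=1 p5=0 p6=0
  p1=1 p2=1 p3=1 p4=0 p5=0 p6=0
  p1=1 p2=1 p3=1 p4=1 p5=0 p6=0
That's 6 in total.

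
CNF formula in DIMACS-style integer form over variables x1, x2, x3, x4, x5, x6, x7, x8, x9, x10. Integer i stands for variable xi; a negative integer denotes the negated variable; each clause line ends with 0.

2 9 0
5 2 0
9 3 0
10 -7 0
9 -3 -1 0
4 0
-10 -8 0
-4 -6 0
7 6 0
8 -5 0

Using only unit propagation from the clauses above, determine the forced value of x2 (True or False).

True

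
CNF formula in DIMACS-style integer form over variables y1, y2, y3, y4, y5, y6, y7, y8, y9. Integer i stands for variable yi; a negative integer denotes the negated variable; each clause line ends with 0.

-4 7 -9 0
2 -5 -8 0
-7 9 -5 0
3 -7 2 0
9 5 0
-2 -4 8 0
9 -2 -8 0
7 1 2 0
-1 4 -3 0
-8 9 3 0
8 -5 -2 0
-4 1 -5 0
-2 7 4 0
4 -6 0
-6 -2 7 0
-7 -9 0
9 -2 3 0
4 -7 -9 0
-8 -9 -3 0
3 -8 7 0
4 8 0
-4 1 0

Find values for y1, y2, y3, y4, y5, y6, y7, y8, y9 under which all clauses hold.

y1=1, y2=0, y3=1, y4=1, y5=1, y6=1, y7=0, y8=0, y9=0

Check each clause:
  1. (y7 OR NOT y9 OR NOT y4) — NOT y9 is true.
  2. (y2 OR NOT y5 OR NOT y8) — NOT y8 is true.
  3. (NOT y5 OR y9 OR NOT y7) — NOT y7 is true.
  4. (y3 OR NOT y7 OR y2) — NOT y7 is true.
  5. (y5 OR y9) — y5 is true.
  6. (y8 OR NOT y2 OR NOT y4) — NOT y2 is true.
  7. (y9 OR NOT y8 OR NOT y2) — NOT y8 is true.
  8. (y7 OR y1 OR y2) — y1 is true.
  9. (NOT y3 OR NOT y1 OR y4) — y4 is true.
  10. (y3 OR y9 OR NOT y8) — NOT y8 is true.
  11. (NOT y5 OR NOT y2 OR y8) — NOT y2 is true.
  12. (y1 OR NOT y5 OR NOT y4) — y1 is true.
  13. (y4 OR y7 OR NOT y2) — y4 is true.
  14. (y4 OR NOT y6) — y4 is true.
  15. (NOT y2 OR y7 OR NOT y6) — NOT y2 is true.
  16. (NOT y7 OR NOT y9) — NOT y7 is true.
  17. (y9 OR NOT y2 OR y3) — y3 is true.
  18. (NOT y7 OR NOT y9 OR y4) — NOT y7 is true.
  19. (NOT y3 OR NOT y9 OR NOT y8) — NOT y8 is true.
  20. (NOT y8 OR y7 OR y3) — NOT y8 is true.
  21. (y4 OR y8) — y4 is true.
  22. (y1 OR NOT y4) — y1 is true.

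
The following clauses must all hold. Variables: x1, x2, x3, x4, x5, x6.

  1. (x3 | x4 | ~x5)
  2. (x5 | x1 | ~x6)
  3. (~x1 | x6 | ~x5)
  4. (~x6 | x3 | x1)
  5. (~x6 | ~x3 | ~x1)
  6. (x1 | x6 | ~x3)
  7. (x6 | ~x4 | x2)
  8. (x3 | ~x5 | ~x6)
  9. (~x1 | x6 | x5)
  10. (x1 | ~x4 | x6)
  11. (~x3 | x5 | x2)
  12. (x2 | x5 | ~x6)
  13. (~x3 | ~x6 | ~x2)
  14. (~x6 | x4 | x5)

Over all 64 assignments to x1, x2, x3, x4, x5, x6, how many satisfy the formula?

5

Satisfying assignments:
  x1=0 x2=0 x3=0 x4=0 x5=0 x6=0
  x1=0 x2=0 x3=1 x4=0 x5=1 x6=1
  x1=0 x2=0 x3=1 x4=1 x5=1 x6=1
  x1=0 x2=1 x3=0 x4=0 x5=0 x6=0
  x1=1 x2=1 x3=0 x4=1 x5=0 x6=1
Count: 5.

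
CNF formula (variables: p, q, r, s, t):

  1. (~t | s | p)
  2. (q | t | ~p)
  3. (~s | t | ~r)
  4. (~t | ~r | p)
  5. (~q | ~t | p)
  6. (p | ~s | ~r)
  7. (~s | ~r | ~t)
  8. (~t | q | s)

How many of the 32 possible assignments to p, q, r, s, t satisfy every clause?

14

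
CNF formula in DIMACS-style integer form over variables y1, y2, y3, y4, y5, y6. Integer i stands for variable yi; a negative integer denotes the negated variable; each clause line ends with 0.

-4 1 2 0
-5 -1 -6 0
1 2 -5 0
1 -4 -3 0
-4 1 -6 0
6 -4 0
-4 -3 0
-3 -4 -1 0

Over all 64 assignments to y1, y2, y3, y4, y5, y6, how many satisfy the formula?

26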